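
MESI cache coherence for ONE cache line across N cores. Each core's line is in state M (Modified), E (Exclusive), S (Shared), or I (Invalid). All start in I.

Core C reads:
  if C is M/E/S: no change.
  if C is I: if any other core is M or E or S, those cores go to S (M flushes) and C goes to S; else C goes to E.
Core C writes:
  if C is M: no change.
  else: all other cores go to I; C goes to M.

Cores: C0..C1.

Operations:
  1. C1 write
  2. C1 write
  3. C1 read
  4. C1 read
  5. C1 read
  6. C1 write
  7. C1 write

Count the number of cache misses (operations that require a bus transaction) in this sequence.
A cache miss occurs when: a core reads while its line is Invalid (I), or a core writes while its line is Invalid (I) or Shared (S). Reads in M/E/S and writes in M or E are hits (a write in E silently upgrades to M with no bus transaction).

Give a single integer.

Op 1: C1 write [C1 write: invalidate none -> C1=M] -> [I,M] [MISS #1: write from I]
Op 2: C1 write [C1 write: already M (modified), no change] -> [I,M] [hit: write from M]
Op 3: C1 read [C1 read: already in M, no change] -> [I,M] [hit: read from M]
Op 4: C1 read [C1 read: already in M, no change] -> [I,M] [hit: read from M]
Op 5: C1 read [C1 read: already in M, no change] -> [I,M] [hit: read from M]
Op 6: C1 write [C1 write: already M (modified), no change] -> [I,M] [hit: write from M]
Op 7: C1 write [C1 write: already M (modified), no change] -> [I,M] [hit: write from M]

Answer: 1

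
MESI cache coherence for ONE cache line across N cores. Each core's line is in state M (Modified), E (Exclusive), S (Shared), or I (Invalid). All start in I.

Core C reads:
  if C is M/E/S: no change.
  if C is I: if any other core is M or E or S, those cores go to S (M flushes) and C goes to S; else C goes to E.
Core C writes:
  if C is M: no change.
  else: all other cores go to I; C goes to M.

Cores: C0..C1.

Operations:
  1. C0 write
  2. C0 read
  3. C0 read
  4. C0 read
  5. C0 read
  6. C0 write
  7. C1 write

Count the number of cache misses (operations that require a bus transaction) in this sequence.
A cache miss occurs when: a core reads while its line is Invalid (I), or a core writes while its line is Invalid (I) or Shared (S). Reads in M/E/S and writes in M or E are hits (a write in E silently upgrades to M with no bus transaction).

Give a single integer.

Answer: 2

Derivation:
Op 1: C0 write [C0 write: invalidate none -> C0=M] -> [M,I] [MISS #1: write from I]
Op 2: C0 read [C0 read: already in M, no change] -> [M,I] [hit: read from M]
Op 3: C0 read [C0 read: already in M, no change] -> [M,I] [hit: read from M]
Op 4: C0 read [C0 read: already in M, no change] -> [M,I] [hit: read from M]
Op 5: C0 read [C0 read: already in M, no change] -> [M,I] [hit: read from M]
Op 6: C0 write [C0 write: already M (modified), no change] -> [M,I] [hit: write from M]
Op 7: C1 write [C1 write: invalidate ['C0=M'] -> C1=M] -> [I,M] [MISS #2: write from I]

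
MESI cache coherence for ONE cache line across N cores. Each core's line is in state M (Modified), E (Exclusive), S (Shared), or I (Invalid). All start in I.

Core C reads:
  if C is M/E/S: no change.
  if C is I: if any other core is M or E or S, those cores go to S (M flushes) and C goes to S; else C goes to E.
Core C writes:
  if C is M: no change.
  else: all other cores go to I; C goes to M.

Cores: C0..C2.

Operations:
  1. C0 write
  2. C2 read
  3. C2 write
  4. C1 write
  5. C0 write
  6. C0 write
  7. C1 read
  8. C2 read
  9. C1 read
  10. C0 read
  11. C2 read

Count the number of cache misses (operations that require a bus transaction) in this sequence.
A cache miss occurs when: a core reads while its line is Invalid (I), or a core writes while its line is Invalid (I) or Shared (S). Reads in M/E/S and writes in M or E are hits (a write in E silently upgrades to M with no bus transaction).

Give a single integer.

Answer: 7

Derivation:
Op 1: C0 write [C0 write: invalidate none -> C0=M] -> [M,I,I] [MISS #1: write from I]
Op 2: C2 read [C2 read from I: others=['C0=M'] -> C2=S, others downsized to S] -> [S,I,S] [MISS #2: read from I]
Op 3: C2 write [C2 write: invalidate ['C0=S'] -> C2=M] -> [I,I,M] [MISS #3: write from S]
Op 4: C1 write [C1 write: invalidate ['C2=M'] -> C1=M] -> [I,M,I] [MISS #4: write from I]
Op 5: C0 write [C0 write: invalidate ['C1=M'] -> C0=M] -> [M,I,I] [MISS #5: write from I]
Op 6: C0 write [C0 write: already M (modified), no change] -> [M,I,I] [hit: write from M]
Op 7: C1 read [C1 read from I: others=['C0=M'] -> C1=S, others downsized to S] -> [S,S,I] [MISS #6: read from I]
Op 8: C2 read [C2 read from I: others=['C0=S', 'C1=S'] -> C2=S, others downsized to S] -> [S,S,S] [MISS #7: read from I]
Op 9: C1 read [C1 read: already in S, no change] -> [S,S,S] [hit: read from S]
Op 10: C0 read [C0 read: already in S, no change] -> [S,S,S] [hit: read from S]
Op 11: C2 read [C2 read: already in S, no change] -> [S,S,S] [hit: read from S]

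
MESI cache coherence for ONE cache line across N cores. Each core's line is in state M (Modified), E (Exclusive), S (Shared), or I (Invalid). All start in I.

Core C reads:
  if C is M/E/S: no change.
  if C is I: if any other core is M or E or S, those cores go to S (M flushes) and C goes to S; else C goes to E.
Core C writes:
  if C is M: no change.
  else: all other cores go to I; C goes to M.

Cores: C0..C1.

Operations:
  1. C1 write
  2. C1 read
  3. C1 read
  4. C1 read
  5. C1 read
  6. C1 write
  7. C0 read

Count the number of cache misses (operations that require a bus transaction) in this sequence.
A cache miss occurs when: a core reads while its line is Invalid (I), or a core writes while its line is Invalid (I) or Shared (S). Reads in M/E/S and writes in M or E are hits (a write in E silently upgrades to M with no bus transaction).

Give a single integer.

Answer: 2

Derivation:
Op 1: C1 write [C1 write: invalidate none -> C1=M] -> [I,M] [MISS #1: write from I]
Op 2: C1 read [C1 read: already in M, no change] -> [I,M] [hit: read from M]
Op 3: C1 read [C1 read: already in M, no change] -> [I,M] [hit: read from M]
Op 4: C1 read [C1 read: already in M, no change] -> [I,M] [hit: read from M]
Op 5: C1 read [C1 read: already in M, no change] -> [I,M] [hit: read from M]
Op 6: C1 write [C1 write: already M (modified), no change] -> [I,M] [hit: write from M]
Op 7: C0 read [C0 read from I: others=['C1=M'] -> C0=S, others downsized to S] -> [S,S] [MISS #2: read from I]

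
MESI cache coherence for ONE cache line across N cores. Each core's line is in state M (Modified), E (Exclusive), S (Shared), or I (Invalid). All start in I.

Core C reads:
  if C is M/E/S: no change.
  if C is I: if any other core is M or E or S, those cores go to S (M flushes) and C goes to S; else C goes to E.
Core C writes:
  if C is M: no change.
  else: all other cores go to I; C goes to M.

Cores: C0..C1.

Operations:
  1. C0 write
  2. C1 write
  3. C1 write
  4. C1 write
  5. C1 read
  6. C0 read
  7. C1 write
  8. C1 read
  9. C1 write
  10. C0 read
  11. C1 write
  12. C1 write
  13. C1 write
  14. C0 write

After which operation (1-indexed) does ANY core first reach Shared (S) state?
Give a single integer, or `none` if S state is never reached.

Answer: 6

Derivation:
Op 1: C0 write [C0 write: invalidate none -> C0=M] -> [M,I]
Op 2: C1 write [C1 write: invalidate ['C0=M'] -> C1=M] -> [I,M]
Op 3: C1 write [C1 write: already M (modified), no change] -> [I,M]
Op 4: C1 write [C1 write: already M (modified), no change] -> [I,M]
Op 5: C1 read [C1 read: already in M, no change] -> [I,M]
Op 6: C0 read [C0 read from I: others=['C1=M'] -> C0=S, others downsized to S] -> [S,S]
  -> First S state at op 6; remaining ops need not be traced.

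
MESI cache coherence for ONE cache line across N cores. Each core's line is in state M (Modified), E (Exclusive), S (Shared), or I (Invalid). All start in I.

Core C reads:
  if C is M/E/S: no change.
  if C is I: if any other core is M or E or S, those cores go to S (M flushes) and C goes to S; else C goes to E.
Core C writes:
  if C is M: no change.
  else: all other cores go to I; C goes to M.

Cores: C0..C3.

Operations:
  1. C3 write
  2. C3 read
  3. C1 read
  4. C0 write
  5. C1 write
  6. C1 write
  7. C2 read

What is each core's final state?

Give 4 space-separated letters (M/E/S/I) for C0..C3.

Op 1: C3 write [C3 write: invalidate none -> C3=M] -> [I,I,I,M]
Op 2: C3 read [C3 read: already in M, no change] -> [I,I,I,M]
Op 3: C1 read [C1 read from I: others=['C3=M'] -> C1=S, others downsized to S] -> [I,S,I,S]
Op 4: C0 write [C0 write: invalidate ['C1=S', 'C3=S'] -> C0=M] -> [M,I,I,I]
Op 5: C1 write [C1 write: invalidate ['C0=M'] -> C1=M] -> [I,M,I,I]
Op 6: C1 write [C1 write: already M (modified), no change] -> [I,M,I,I]
Op 7: C2 read [C2 read from I: others=['C1=M'] -> C2=S, others downsized to S] -> [I,S,S,I]

Answer: I S S I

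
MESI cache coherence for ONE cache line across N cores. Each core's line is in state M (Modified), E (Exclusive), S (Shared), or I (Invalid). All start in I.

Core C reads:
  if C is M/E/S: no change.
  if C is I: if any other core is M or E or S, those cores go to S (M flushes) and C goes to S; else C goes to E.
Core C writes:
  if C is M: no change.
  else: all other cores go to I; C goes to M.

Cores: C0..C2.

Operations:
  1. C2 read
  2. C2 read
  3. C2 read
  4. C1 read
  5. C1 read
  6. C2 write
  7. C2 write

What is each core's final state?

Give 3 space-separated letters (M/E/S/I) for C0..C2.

Op 1: C2 read [C2 read from I: no other sharers -> C2=E (exclusive)] -> [I,I,E]
Op 2: C2 read [C2 read: already in E, no change] -> [I,I,E]
Op 3: C2 read [C2 read: already in E, no change] -> [I,I,E]
Op 4: C1 read [C1 read from I: others=['C2=E'] -> C1=S, others downsized to S] -> [I,S,S]
Op 5: C1 read [C1 read: already in S, no change] -> [I,S,S]
Op 6: C2 write [C2 write: invalidate ['C1=S'] -> C2=M] -> [I,I,M]
Op 7: C2 write [C2 write: already M (modified), no change] -> [I,I,M]

Answer: I I M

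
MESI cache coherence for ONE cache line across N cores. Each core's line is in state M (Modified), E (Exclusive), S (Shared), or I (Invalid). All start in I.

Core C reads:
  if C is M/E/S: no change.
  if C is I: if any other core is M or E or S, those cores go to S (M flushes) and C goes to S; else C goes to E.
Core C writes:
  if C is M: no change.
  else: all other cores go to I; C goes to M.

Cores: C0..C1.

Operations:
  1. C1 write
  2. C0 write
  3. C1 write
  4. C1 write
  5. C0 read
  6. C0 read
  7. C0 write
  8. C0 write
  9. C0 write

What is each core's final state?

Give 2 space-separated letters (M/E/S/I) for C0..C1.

Op 1: C1 write [C1 write: invalidate none -> C1=M] -> [I,M]
Op 2: C0 write [C0 write: invalidate ['C1=M'] -> C0=M] -> [M,I]
Op 3: C1 write [C1 write: invalidate ['C0=M'] -> C1=M] -> [I,M]
Op 4: C1 write [C1 write: already M (modified), no change] -> [I,M]
Op 5: C0 read [C0 read from I: others=['C1=M'] -> C0=S, others downsized to S] -> [S,S]
Op 6: C0 read [C0 read: already in S, no change] -> [S,S]
Op 7: C0 write [C0 write: invalidate ['C1=S'] -> C0=M] -> [M,I]
Op 8: C0 write [C0 write: already M (modified), no change] -> [M,I]
Op 9: C0 write [C0 write: already M (modified), no change] -> [M,I]

Answer: M I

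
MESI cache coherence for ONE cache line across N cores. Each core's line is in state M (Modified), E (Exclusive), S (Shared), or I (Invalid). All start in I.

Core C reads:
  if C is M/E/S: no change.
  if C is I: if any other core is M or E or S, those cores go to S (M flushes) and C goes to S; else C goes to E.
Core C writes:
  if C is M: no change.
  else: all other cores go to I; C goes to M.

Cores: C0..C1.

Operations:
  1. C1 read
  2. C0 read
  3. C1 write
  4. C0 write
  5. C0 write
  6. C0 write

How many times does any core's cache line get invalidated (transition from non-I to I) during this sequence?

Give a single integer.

Op 1: C1 read [C1 read from I: no other sharers -> C1=E (exclusive)] -> [I,E] (invalidations this op: 0; running total: 0)
Op 2: C0 read [C0 read from I: others=['C1=E'] -> C0=S, others downsized to S] -> [S,S] (invalidations this op: 0; running total: 0)
Op 3: C1 write [C1 write: invalidate ['C0=S'] -> C1=M] -> [I,M] (invalidations this op: 1; running total: 1)
Op 4: C0 write [C0 write: invalidate ['C1=M'] -> C0=M] -> [M,I] (invalidations this op: 1; running total: 2)
Op 5: C0 write [C0 write: already M (modified), no change] -> [M,I] (invalidations this op: 0; running total: 2)
Op 6: C0 write [C0 write: already M (modified), no change] -> [M,I] (invalidations this op: 0; running total: 2)

Answer: 2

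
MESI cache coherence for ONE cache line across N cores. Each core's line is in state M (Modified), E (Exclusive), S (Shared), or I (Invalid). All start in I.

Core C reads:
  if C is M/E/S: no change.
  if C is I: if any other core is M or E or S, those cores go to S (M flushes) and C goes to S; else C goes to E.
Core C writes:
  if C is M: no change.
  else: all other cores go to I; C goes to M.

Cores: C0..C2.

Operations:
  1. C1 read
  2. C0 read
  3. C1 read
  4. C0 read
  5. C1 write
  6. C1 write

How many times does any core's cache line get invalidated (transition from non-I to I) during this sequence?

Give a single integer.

Answer: 1

Derivation:
Op 1: C1 read [C1 read from I: no other sharers -> C1=E (exclusive)] -> [I,E,I] (invalidations this op: 0; running total: 0)
Op 2: C0 read [C0 read from I: others=['C1=E'] -> C0=S, others downsized to S] -> [S,S,I] (invalidations this op: 0; running total: 0)
Op 3: C1 read [C1 read: already in S, no change] -> [S,S,I] (invalidations this op: 0; running total: 0)
Op 4: C0 read [C0 read: already in S, no change] -> [S,S,I] (invalidations this op: 0; running total: 0)
Op 5: C1 write [C1 write: invalidate ['C0=S'] -> C1=M] -> [I,M,I] (invalidations this op: 1; running total: 1)
Op 6: C1 write [C1 write: already M (modified), no change] -> [I,M,I] (invalidations this op: 0; running total: 1)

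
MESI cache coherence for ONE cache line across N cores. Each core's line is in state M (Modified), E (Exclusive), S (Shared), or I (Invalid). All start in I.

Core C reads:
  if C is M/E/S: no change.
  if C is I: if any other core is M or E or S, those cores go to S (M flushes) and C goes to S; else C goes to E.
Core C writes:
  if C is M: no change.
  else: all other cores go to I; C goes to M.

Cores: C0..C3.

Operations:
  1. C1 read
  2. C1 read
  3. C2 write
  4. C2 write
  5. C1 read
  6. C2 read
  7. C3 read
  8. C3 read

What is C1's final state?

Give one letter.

Op 1: C1 read [C1 read from I: no other sharers -> C1=E (exclusive)] -> [I,E,I,I]
Op 2: C1 read [C1 read: already in E, no change] -> [I,E,I,I]
Op 3: C2 write [C2 write: invalidate ['C1=E'] -> C2=M] -> [I,I,M,I]
Op 4: C2 write [C2 write: already M (modified), no change] -> [I,I,M,I]
Op 5: C1 read [C1 read from I: others=['C2=M'] -> C1=S, others downsized to S] -> [I,S,S,I]
Op 6: C2 read [C2 read: already in S, no change] -> [I,S,S,I]
Op 7: C3 read [C3 read from I: others=['C1=S', 'C2=S'] -> C3=S, others downsized to S] -> [I,S,S,S]
Op 8: C3 read [C3 read: already in S, no change] -> [I,S,S,S]

Answer: S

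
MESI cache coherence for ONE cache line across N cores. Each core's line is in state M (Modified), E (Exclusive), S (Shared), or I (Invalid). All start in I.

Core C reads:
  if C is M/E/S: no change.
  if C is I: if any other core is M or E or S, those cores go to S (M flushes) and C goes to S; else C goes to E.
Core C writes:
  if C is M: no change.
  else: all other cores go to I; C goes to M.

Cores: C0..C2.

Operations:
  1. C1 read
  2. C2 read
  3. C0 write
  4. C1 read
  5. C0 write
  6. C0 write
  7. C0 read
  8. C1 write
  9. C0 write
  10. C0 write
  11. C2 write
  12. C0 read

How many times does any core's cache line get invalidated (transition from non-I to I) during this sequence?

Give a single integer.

Answer: 6

Derivation:
Op 1: C1 read [C1 read from I: no other sharers -> C1=E (exclusive)] -> [I,E,I] (invalidations this op: 0; running total: 0)
Op 2: C2 read [C2 read from I: others=['C1=E'] -> C2=S, others downsized to S] -> [I,S,S] (invalidations this op: 0; running total: 0)
Op 3: C0 write [C0 write: invalidate ['C1=S', 'C2=S'] -> C0=M] -> [M,I,I] (invalidations this op: 2; running total: 2)
Op 4: C1 read [C1 read from I: others=['C0=M'] -> C1=S, others downsized to S] -> [S,S,I] (invalidations this op: 0; running total: 2)
Op 5: C0 write [C0 write: invalidate ['C1=S'] -> C0=M] -> [M,I,I] (invalidations this op: 1; running total: 3)
Op 6: C0 write [C0 write: already M (modified), no change] -> [M,I,I] (invalidations this op: 0; running total: 3)
Op 7: C0 read [C0 read: already in M, no change] -> [M,I,I] (invalidations this op: 0; running total: 3)
Op 8: C1 write [C1 write: invalidate ['C0=M'] -> C1=M] -> [I,M,I] (invalidations this op: 1; running total: 4)
Op 9: C0 write [C0 write: invalidate ['C1=M'] -> C0=M] -> [M,I,I] (invalidations this op: 1; running total: 5)
Op 10: C0 write [C0 write: already M (modified), no change] -> [M,I,I] (invalidations this op: 0; running total: 5)
Op 11: C2 write [C2 write: invalidate ['C0=M'] -> C2=M] -> [I,I,M] (invalidations this op: 1; running total: 6)
Op 12: C0 read [C0 read from I: others=['C2=M'] -> C0=S, others downsized to S] -> [S,I,S] (invalidations this op: 0; running total: 6)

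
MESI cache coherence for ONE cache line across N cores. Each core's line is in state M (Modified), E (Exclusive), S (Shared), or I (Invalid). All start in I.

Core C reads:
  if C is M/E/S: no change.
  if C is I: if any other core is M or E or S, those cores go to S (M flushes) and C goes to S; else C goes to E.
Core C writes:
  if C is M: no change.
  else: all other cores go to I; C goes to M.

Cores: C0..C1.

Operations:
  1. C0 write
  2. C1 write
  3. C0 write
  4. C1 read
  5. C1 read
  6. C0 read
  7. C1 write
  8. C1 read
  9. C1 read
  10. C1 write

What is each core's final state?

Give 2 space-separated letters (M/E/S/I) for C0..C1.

Answer: I M

Derivation:
Op 1: C0 write [C0 write: invalidate none -> C0=M] -> [M,I]
Op 2: C1 write [C1 write: invalidate ['C0=M'] -> C1=M] -> [I,M]
Op 3: C0 write [C0 write: invalidate ['C1=M'] -> C0=M] -> [M,I]
Op 4: C1 read [C1 read from I: others=['C0=M'] -> C1=S, others downsized to S] -> [S,S]
Op 5: C1 read [C1 read: already in S, no change] -> [S,S]
Op 6: C0 read [C0 read: already in S, no change] -> [S,S]
Op 7: C1 write [C1 write: invalidate ['C0=S'] -> C1=M] -> [I,M]
Op 8: C1 read [C1 read: already in M, no change] -> [I,M]
Op 9: C1 read [C1 read: already in M, no change] -> [I,M]
Op 10: C1 write [C1 write: already M (modified), no change] -> [I,M]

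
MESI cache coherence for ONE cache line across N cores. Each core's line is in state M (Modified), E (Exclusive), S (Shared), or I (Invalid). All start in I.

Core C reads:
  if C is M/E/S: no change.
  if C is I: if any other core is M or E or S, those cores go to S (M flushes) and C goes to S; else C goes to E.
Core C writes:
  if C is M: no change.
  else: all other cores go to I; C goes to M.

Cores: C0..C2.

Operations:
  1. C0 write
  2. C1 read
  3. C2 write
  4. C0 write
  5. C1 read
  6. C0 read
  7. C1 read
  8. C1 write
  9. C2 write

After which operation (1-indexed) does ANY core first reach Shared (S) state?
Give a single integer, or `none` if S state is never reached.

Answer: 2

Derivation:
Op 1: C0 write [C0 write: invalidate none -> C0=M] -> [M,I,I]
Op 2: C1 read [C1 read from I: others=['C0=M'] -> C1=S, others downsized to S] -> [S,S,I]
  -> First S state at op 2; remaining ops need not be traced.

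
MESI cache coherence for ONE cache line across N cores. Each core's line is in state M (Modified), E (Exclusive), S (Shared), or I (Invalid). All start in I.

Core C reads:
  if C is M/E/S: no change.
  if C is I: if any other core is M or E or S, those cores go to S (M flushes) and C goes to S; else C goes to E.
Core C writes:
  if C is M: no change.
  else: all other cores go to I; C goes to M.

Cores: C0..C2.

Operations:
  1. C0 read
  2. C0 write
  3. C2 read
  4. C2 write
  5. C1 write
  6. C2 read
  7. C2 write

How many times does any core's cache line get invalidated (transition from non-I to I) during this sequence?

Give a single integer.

Answer: 3

Derivation:
Op 1: C0 read [C0 read from I: no other sharers -> C0=E (exclusive)] -> [E,I,I] (invalidations this op: 0; running total: 0)
Op 2: C0 write [C0 write: invalidate none -> C0=M] -> [M,I,I] (invalidations this op: 0; running total: 0)
Op 3: C2 read [C2 read from I: others=['C0=M'] -> C2=S, others downsized to S] -> [S,I,S] (invalidations this op: 0; running total: 0)
Op 4: C2 write [C2 write: invalidate ['C0=S'] -> C2=M] -> [I,I,M] (invalidations this op: 1; running total: 1)
Op 5: C1 write [C1 write: invalidate ['C2=M'] -> C1=M] -> [I,M,I] (invalidations this op: 1; running total: 2)
Op 6: C2 read [C2 read from I: others=['C1=M'] -> C2=S, others downsized to S] -> [I,S,S] (invalidations this op: 0; running total: 2)
Op 7: C2 write [C2 write: invalidate ['C1=S'] -> C2=M] -> [I,I,M] (invalidations this op: 1; running total: 3)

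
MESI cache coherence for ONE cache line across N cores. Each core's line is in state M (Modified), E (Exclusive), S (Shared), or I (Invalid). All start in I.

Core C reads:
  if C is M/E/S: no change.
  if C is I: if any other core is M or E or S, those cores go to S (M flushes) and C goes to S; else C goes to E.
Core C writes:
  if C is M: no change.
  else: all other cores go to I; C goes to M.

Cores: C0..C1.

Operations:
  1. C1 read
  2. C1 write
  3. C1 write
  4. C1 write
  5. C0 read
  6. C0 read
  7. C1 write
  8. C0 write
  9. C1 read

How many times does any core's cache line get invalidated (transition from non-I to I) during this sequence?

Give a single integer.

Answer: 2

Derivation:
Op 1: C1 read [C1 read from I: no other sharers -> C1=E (exclusive)] -> [I,E] (invalidations this op: 0; running total: 0)
Op 2: C1 write [C1 write: invalidate none -> C1=M] -> [I,M] (invalidations this op: 0; running total: 0)
Op 3: C1 write [C1 write: already M (modified), no change] -> [I,M] (invalidations this op: 0; running total: 0)
Op 4: C1 write [C1 write: already M (modified), no change] -> [I,M] (invalidations this op: 0; running total: 0)
Op 5: C0 read [C0 read from I: others=['C1=M'] -> C0=S, others downsized to S] -> [S,S] (invalidations this op: 0; running total: 0)
Op 6: C0 read [C0 read: already in S, no change] -> [S,S] (invalidations this op: 0; running total: 0)
Op 7: C1 write [C1 write: invalidate ['C0=S'] -> C1=M] -> [I,M] (invalidations this op: 1; running total: 1)
Op 8: C0 write [C0 write: invalidate ['C1=M'] -> C0=M] -> [M,I] (invalidations this op: 1; running total: 2)
Op 9: C1 read [C1 read from I: others=['C0=M'] -> C1=S, others downsized to S] -> [S,S] (invalidations this op: 0; running total: 2)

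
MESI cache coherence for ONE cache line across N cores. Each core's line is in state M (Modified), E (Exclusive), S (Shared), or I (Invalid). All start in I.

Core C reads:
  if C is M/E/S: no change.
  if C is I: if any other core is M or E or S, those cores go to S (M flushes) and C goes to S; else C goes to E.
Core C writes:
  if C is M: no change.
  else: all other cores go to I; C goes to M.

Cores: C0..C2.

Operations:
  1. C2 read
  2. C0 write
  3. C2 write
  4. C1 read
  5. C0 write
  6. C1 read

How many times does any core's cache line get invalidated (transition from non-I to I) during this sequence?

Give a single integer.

Op 1: C2 read [C2 read from I: no other sharers -> C2=E (exclusive)] -> [I,I,E] (invalidations this op: 0; running total: 0)
Op 2: C0 write [C0 write: invalidate ['C2=E'] -> C0=M] -> [M,I,I] (invalidations this op: 1; running total: 1)
Op 3: C2 write [C2 write: invalidate ['C0=M'] -> C2=M] -> [I,I,M] (invalidations this op: 1; running total: 2)
Op 4: C1 read [C1 read from I: others=['C2=M'] -> C1=S, others downsized to S] -> [I,S,S] (invalidations this op: 0; running total: 2)
Op 5: C0 write [C0 write: invalidate ['C1=S', 'C2=S'] -> C0=M] -> [M,I,I] (invalidations this op: 2; running total: 4)
Op 6: C1 read [C1 read from I: others=['C0=M'] -> C1=S, others downsized to S] -> [S,S,I] (invalidations this op: 0; running total: 4)

Answer: 4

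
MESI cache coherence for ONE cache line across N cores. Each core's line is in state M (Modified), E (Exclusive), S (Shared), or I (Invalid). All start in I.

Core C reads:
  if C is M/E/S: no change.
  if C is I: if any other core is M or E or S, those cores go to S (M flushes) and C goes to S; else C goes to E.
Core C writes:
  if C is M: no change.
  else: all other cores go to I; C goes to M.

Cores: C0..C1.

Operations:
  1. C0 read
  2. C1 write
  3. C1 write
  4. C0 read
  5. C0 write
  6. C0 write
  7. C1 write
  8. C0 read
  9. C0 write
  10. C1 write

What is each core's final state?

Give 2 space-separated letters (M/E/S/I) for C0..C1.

Op 1: C0 read [C0 read from I: no other sharers -> C0=E (exclusive)] -> [E,I]
Op 2: C1 write [C1 write: invalidate ['C0=E'] -> C1=M] -> [I,M]
Op 3: C1 write [C1 write: already M (modified), no change] -> [I,M]
Op 4: C0 read [C0 read from I: others=['C1=M'] -> C0=S, others downsized to S] -> [S,S]
Op 5: C0 write [C0 write: invalidate ['C1=S'] -> C0=M] -> [M,I]
Op 6: C0 write [C0 write: already M (modified), no change] -> [M,I]
Op 7: C1 write [C1 write: invalidate ['C0=M'] -> C1=M] -> [I,M]
Op 8: C0 read [C0 read from I: others=['C1=M'] -> C0=S, others downsized to S] -> [S,S]
Op 9: C0 write [C0 write: invalidate ['C1=S'] -> C0=M] -> [M,I]
Op 10: C1 write [C1 write: invalidate ['C0=M'] -> C1=M] -> [I,M]

Answer: I M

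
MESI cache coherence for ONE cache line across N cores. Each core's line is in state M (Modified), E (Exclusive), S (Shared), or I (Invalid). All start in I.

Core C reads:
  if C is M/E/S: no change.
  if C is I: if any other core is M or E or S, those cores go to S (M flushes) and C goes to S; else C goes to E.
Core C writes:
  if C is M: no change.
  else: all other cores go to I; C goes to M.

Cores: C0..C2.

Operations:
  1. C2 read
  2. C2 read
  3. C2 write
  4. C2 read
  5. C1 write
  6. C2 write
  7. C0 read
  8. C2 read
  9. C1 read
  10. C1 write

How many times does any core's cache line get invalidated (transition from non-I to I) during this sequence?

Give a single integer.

Op 1: C2 read [C2 read from I: no other sharers -> C2=E (exclusive)] -> [I,I,E] (invalidations this op: 0; running total: 0)
Op 2: C2 read [C2 read: already in E, no change] -> [I,I,E] (invalidations this op: 0; running total: 0)
Op 3: C2 write [C2 write: invalidate none -> C2=M] -> [I,I,M] (invalidations this op: 0; running total: 0)
Op 4: C2 read [C2 read: already in M, no change] -> [I,I,M] (invalidations this op: 0; running total: 0)
Op 5: C1 write [C1 write: invalidate ['C2=M'] -> C1=M] -> [I,M,I] (invalidations this op: 1; running total: 1)
Op 6: C2 write [C2 write: invalidate ['C1=M'] -> C2=M] -> [I,I,M] (invalidations this op: 1; running total: 2)
Op 7: C0 read [C0 read from I: others=['C2=M'] -> C0=S, others downsized to S] -> [S,I,S] (invalidations this op: 0; running total: 2)
Op 8: C2 read [C2 read: already in S, no change] -> [S,I,S] (invalidations this op: 0; running total: 2)
Op 9: C1 read [C1 read from I: others=['C0=S', 'C2=S'] -> C1=S, others downsized to S] -> [S,S,S] (invalidations this op: 0; running total: 2)
Op 10: C1 write [C1 write: invalidate ['C0=S', 'C2=S'] -> C1=M] -> [I,M,I] (invalidations this op: 2; running total: 4)

Answer: 4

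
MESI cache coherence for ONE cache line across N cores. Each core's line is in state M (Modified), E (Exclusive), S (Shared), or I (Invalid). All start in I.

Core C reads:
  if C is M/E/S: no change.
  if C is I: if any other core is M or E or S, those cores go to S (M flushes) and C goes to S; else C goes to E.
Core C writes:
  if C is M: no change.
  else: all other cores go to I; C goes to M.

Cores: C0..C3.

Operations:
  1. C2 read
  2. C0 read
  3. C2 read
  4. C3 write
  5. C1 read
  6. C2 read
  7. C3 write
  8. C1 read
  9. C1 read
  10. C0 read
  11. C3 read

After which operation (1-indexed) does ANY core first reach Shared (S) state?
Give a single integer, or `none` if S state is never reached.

Op 1: C2 read [C2 read from I: no other sharers -> C2=E (exclusive)] -> [I,I,E,I]
Op 2: C0 read [C0 read from I: others=['C2=E'] -> C0=S, others downsized to S] -> [S,I,S,I]
  -> First S state at op 2; remaining ops need not be traced.

Answer: 2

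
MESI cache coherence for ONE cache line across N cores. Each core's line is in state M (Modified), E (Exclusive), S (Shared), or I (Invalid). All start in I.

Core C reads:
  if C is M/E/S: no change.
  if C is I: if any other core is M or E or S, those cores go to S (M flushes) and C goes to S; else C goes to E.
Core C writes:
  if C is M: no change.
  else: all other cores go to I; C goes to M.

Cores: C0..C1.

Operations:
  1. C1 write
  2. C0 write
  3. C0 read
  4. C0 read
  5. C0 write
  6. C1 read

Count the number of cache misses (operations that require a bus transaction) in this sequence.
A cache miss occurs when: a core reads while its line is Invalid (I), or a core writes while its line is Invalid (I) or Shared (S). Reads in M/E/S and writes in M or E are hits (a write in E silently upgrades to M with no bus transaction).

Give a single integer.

Op 1: C1 write [C1 write: invalidate none -> C1=M] -> [I,M] [MISS #1: write from I]
Op 2: C0 write [C0 write: invalidate ['C1=M'] -> C0=M] -> [M,I] [MISS #2: write from I]
Op 3: C0 read [C0 read: already in M, no change] -> [M,I] [hit: read from M]
Op 4: C0 read [C0 read: already in M, no change] -> [M,I] [hit: read from M]
Op 5: C0 write [C0 write: already M (modified), no change] -> [M,I] [hit: write from M]
Op 6: C1 read [C1 read from I: others=['C0=M'] -> C1=S, others downsized to S] -> [S,S] [MISS #3: read from I]

Answer: 3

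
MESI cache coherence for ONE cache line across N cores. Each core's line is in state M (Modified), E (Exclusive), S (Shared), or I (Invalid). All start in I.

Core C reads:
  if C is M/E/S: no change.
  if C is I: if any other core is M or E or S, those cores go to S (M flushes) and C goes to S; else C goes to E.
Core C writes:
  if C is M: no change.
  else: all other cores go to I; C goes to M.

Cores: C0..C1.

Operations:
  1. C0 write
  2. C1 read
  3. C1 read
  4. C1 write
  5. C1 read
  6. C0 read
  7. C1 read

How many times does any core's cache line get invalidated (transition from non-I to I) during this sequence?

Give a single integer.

Op 1: C0 write [C0 write: invalidate none -> C0=M] -> [M,I] (invalidations this op: 0; running total: 0)
Op 2: C1 read [C1 read from I: others=['C0=M'] -> C1=S, others downsized to S] -> [S,S] (invalidations this op: 0; running total: 0)
Op 3: C1 read [C1 read: already in S, no change] -> [S,S] (invalidations this op: 0; running total: 0)
Op 4: C1 write [C1 write: invalidate ['C0=S'] -> C1=M] -> [I,M] (invalidations this op: 1; running total: 1)
Op 5: C1 read [C1 read: already in M, no change] -> [I,M] (invalidations this op: 0; running total: 1)
Op 6: C0 read [C0 read from I: others=['C1=M'] -> C0=S, others downsized to S] -> [S,S] (invalidations this op: 0; running total: 1)
Op 7: C1 read [C1 read: already in S, no change] -> [S,S] (invalidations this op: 0; running total: 1)

Answer: 1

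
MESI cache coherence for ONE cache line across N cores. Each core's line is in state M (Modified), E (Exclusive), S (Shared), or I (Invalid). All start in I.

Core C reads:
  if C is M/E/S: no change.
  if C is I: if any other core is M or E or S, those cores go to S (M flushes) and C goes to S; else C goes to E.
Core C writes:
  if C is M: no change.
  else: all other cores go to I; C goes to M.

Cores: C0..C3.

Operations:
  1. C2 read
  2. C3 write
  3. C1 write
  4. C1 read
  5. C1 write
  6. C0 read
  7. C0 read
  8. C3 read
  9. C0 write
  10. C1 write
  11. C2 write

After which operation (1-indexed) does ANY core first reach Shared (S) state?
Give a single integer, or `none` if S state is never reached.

Answer: 6

Derivation:
Op 1: C2 read [C2 read from I: no other sharers -> C2=E (exclusive)] -> [I,I,E,I]
Op 2: C3 write [C3 write: invalidate ['C2=E'] -> C3=M] -> [I,I,I,M]
Op 3: C1 write [C1 write: invalidate ['C3=M'] -> C1=M] -> [I,M,I,I]
Op 4: C1 read [C1 read: already in M, no change] -> [I,M,I,I]
Op 5: C1 write [C1 write: already M (modified), no change] -> [I,M,I,I]
Op 6: C0 read [C0 read from I: others=['C1=M'] -> C0=S, others downsized to S] -> [S,S,I,I]
  -> First S state at op 6; remaining ops need not be traced.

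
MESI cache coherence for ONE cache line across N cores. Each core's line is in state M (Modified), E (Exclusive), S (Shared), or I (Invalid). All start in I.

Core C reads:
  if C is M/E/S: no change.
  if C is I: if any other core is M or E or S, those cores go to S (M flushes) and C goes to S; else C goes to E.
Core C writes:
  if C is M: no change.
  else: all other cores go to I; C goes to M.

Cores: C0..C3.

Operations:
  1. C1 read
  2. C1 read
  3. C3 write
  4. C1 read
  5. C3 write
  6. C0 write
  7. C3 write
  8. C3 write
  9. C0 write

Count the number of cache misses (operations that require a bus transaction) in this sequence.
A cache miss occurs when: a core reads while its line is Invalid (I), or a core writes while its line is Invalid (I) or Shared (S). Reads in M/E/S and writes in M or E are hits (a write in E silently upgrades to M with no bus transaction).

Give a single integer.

Answer: 7

Derivation:
Op 1: C1 read [C1 read from I: no other sharers -> C1=E (exclusive)] -> [I,E,I,I] [MISS #1: read from I]
Op 2: C1 read [C1 read: already in E, no change] -> [I,E,I,I] [hit: read from E]
Op 3: C3 write [C3 write: invalidate ['C1=E'] -> C3=M] -> [I,I,I,M] [MISS #2: write from I]
Op 4: C1 read [C1 read from I: others=['C3=M'] -> C1=S, others downsized to S] -> [I,S,I,S] [MISS #3: read from I]
Op 5: C3 write [C3 write: invalidate ['C1=S'] -> C3=M] -> [I,I,I,M] [MISS #4: write from S]
Op 6: C0 write [C0 write: invalidate ['C3=M'] -> C0=M] -> [M,I,I,I] [MISS #5: write from I]
Op 7: C3 write [C3 write: invalidate ['C0=M'] -> C3=M] -> [I,I,I,M] [MISS #6: write from I]
Op 8: C3 write [C3 write: already M (modified), no change] -> [I,I,I,M] [hit: write from M]
Op 9: C0 write [C0 write: invalidate ['C3=M'] -> C0=M] -> [M,I,I,I] [MISS #7: write from I]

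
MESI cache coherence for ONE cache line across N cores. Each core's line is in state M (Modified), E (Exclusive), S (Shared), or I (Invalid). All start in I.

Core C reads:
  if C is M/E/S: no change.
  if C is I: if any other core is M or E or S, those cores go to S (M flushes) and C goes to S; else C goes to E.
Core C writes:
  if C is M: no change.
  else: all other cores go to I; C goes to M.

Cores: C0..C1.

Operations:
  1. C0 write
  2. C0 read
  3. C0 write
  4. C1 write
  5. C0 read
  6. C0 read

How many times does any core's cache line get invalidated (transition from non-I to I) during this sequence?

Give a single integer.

Op 1: C0 write [C0 write: invalidate none -> C0=M] -> [M,I] (invalidations this op: 0; running total: 0)
Op 2: C0 read [C0 read: already in M, no change] -> [M,I] (invalidations this op: 0; running total: 0)
Op 3: C0 write [C0 write: already M (modified), no change] -> [M,I] (invalidations this op: 0; running total: 0)
Op 4: C1 write [C1 write: invalidate ['C0=M'] -> C1=M] -> [I,M] (invalidations this op: 1; running total: 1)
Op 5: C0 read [C0 read from I: others=['C1=M'] -> C0=S, others downsized to S] -> [S,S] (invalidations this op: 0; running total: 1)
Op 6: C0 read [C0 read: already in S, no change] -> [S,S] (invalidations this op: 0; running total: 1)

Answer: 1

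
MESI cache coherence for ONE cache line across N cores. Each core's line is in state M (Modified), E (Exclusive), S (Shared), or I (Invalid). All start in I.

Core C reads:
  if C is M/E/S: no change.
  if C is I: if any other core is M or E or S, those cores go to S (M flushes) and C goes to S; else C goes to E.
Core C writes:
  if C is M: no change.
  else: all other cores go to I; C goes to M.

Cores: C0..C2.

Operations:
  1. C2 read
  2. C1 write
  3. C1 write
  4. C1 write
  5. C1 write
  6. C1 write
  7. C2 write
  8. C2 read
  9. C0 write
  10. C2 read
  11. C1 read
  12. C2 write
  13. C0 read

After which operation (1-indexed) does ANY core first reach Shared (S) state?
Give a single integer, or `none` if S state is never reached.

Op 1: C2 read [C2 read from I: no other sharers -> C2=E (exclusive)] -> [I,I,E]
Op 2: C1 write [C1 write: invalidate ['C2=E'] -> C1=M] -> [I,M,I]
Op 3: C1 write [C1 write: already M (modified), no change] -> [I,M,I]
Op 4: C1 write [C1 write: already M (modified), no change] -> [I,M,I]
Op 5: C1 write [C1 write: already M (modified), no change] -> [I,M,I]
Op 6: C1 write [C1 write: already M (modified), no change] -> [I,M,I]
Op 7: C2 write [C2 write: invalidate ['C1=M'] -> C2=M] -> [I,I,M]
Op 8: C2 read [C2 read: already in M, no change] -> [I,I,M]
Op 9: C0 write [C0 write: invalidate ['C2=M'] -> C0=M] -> [M,I,I]
Op 10: C2 read [C2 read from I: others=['C0=M'] -> C2=S, others downsized to S] -> [S,I,S]
  -> First S state at op 10; remaining ops need not be traced.

Answer: 10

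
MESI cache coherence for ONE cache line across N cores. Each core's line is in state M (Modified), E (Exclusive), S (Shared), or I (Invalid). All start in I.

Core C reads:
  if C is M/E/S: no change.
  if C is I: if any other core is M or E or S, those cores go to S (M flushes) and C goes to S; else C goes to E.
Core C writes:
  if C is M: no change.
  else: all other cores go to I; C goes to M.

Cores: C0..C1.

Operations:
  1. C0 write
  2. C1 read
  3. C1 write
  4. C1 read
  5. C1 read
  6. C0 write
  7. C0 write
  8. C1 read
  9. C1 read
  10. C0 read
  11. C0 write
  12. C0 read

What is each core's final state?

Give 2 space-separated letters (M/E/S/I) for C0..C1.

Op 1: C0 write [C0 write: invalidate none -> C0=M] -> [M,I]
Op 2: C1 read [C1 read from I: others=['C0=M'] -> C1=S, others downsized to S] -> [S,S]
Op 3: C1 write [C1 write: invalidate ['C0=S'] -> C1=M] -> [I,M]
Op 4: C1 read [C1 read: already in M, no change] -> [I,M]
Op 5: C1 read [C1 read: already in M, no change] -> [I,M]
Op 6: C0 write [C0 write: invalidate ['C1=M'] -> C0=M] -> [M,I]
Op 7: C0 write [C0 write: already M (modified), no change] -> [M,I]
Op 8: C1 read [C1 read from I: others=['C0=M'] -> C1=S, others downsized to S] -> [S,S]
Op 9: C1 read [C1 read: already in S, no change] -> [S,S]
Op 10: C0 read [C0 read: already in S, no change] -> [S,S]
Op 11: C0 write [C0 write: invalidate ['C1=S'] -> C0=M] -> [M,I]
Op 12: C0 read [C0 read: already in M, no change] -> [M,I]

Answer: M I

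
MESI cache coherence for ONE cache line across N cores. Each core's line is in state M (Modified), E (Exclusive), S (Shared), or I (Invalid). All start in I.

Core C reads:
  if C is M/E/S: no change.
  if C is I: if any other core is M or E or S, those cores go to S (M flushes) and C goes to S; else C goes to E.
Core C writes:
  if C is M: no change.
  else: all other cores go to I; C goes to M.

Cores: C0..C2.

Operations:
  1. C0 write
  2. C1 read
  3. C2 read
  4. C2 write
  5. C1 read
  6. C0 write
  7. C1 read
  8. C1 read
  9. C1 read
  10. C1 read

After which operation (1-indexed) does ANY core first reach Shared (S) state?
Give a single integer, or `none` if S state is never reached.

Answer: 2

Derivation:
Op 1: C0 write [C0 write: invalidate none -> C0=M] -> [M,I,I]
Op 2: C1 read [C1 read from I: others=['C0=M'] -> C1=S, others downsized to S] -> [S,S,I]
  -> First S state at op 2; remaining ops need not be traced.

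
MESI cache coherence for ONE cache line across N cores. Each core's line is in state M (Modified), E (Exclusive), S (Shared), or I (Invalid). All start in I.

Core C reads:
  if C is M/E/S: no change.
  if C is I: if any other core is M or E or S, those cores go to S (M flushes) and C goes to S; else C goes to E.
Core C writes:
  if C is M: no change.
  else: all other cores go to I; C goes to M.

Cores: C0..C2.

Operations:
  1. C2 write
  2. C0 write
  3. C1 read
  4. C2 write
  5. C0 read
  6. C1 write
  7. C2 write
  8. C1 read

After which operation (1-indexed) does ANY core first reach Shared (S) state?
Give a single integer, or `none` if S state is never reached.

Op 1: C2 write [C2 write: invalidate none -> C2=M] -> [I,I,M]
Op 2: C0 write [C0 write: invalidate ['C2=M'] -> C0=M] -> [M,I,I]
Op 3: C1 read [C1 read from I: others=['C0=M'] -> C1=S, others downsized to S] -> [S,S,I]
  -> First S state at op 3; remaining ops need not be traced.

Answer: 3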